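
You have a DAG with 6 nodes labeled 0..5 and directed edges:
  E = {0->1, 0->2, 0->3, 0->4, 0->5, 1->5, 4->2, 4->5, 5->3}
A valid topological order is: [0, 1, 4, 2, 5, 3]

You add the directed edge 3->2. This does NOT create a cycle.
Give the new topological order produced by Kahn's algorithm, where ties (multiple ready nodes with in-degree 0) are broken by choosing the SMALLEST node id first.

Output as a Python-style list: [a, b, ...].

Answer: [0, 1, 4, 5, 3, 2]

Derivation:
Old toposort: [0, 1, 4, 2, 5, 3]
Added edge: 3->2
Position of 3 (5) > position of 2 (3). Must reorder: 3 must now come before 2.
Run Kahn's algorithm (break ties by smallest node id):
  initial in-degrees: [0, 1, 3, 2, 1, 3]
  ready (indeg=0): [0]
  pop 0: indeg[1]->0; indeg[2]->2; indeg[3]->1; indeg[4]->0; indeg[5]->2 | ready=[1, 4] | order so far=[0]
  pop 1: indeg[5]->1 | ready=[4] | order so far=[0, 1]
  pop 4: indeg[2]->1; indeg[5]->0 | ready=[5] | order so far=[0, 1, 4]
  pop 5: indeg[3]->0 | ready=[3] | order so far=[0, 1, 4, 5]
  pop 3: indeg[2]->0 | ready=[2] | order so far=[0, 1, 4, 5, 3]
  pop 2: no out-edges | ready=[] | order so far=[0, 1, 4, 5, 3, 2]
  Result: [0, 1, 4, 5, 3, 2]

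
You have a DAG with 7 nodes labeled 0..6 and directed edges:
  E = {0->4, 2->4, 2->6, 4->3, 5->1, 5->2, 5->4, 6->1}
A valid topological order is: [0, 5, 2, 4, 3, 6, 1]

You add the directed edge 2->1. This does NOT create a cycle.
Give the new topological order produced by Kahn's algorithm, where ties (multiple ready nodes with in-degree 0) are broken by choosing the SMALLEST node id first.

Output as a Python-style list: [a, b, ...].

Old toposort: [0, 5, 2, 4, 3, 6, 1]
Added edge: 2->1
Position of 2 (2) < position of 1 (6). Old order still valid.
Run Kahn's algorithm (break ties by smallest node id):
  initial in-degrees: [0, 3, 1, 1, 3, 0, 1]
  ready (indeg=0): [0, 5]
  pop 0: indeg[4]->2 | ready=[5] | order so far=[0]
  pop 5: indeg[1]->2; indeg[2]->0; indeg[4]->1 | ready=[2] | order so far=[0, 5]
  pop 2: indeg[1]->1; indeg[4]->0; indeg[6]->0 | ready=[4, 6] | order so far=[0, 5, 2]
  pop 4: indeg[3]->0 | ready=[3, 6] | order so far=[0, 5, 2, 4]
  pop 3: no out-edges | ready=[6] | order so far=[0, 5, 2, 4, 3]
  pop 6: indeg[1]->0 | ready=[1] | order so far=[0, 5, 2, 4, 3, 6]
  pop 1: no out-edges | ready=[] | order so far=[0, 5, 2, 4, 3, 6, 1]
  Result: [0, 5, 2, 4, 3, 6, 1]

Answer: [0, 5, 2, 4, 3, 6, 1]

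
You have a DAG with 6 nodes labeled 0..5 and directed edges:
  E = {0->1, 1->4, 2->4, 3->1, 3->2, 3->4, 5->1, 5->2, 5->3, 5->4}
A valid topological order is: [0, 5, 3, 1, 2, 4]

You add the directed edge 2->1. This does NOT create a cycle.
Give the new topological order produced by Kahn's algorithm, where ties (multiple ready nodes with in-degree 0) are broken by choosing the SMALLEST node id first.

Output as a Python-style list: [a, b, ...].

Old toposort: [0, 5, 3, 1, 2, 4]
Added edge: 2->1
Position of 2 (4) > position of 1 (3). Must reorder: 2 must now come before 1.
Run Kahn's algorithm (break ties by smallest node id):
  initial in-degrees: [0, 4, 2, 1, 4, 0]
  ready (indeg=0): [0, 5]
  pop 0: indeg[1]->3 | ready=[5] | order so far=[0]
  pop 5: indeg[1]->2; indeg[2]->1; indeg[3]->0; indeg[4]->3 | ready=[3] | order so far=[0, 5]
  pop 3: indeg[1]->1; indeg[2]->0; indeg[4]->2 | ready=[2] | order so far=[0, 5, 3]
  pop 2: indeg[1]->0; indeg[4]->1 | ready=[1] | order so far=[0, 5, 3, 2]
  pop 1: indeg[4]->0 | ready=[4] | order so far=[0, 5, 3, 2, 1]
  pop 4: no out-edges | ready=[] | order so far=[0, 5, 3, 2, 1, 4]
  Result: [0, 5, 3, 2, 1, 4]

Answer: [0, 5, 3, 2, 1, 4]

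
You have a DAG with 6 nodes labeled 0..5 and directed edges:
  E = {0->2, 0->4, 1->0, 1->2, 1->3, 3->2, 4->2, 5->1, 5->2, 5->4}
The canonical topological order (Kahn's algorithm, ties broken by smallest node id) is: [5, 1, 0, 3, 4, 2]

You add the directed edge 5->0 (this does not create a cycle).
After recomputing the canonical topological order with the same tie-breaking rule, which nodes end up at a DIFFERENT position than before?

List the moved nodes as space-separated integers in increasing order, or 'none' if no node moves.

Answer: none

Derivation:
Old toposort: [5, 1, 0, 3, 4, 2]
Added edge 5->0
Recompute Kahn (smallest-id tiebreak):
  initial in-degrees: [2, 1, 5, 1, 2, 0]
  ready (indeg=0): [5]
  pop 5: indeg[0]->1; indeg[1]->0; indeg[2]->4; indeg[4]->1 | ready=[1] | order so far=[5]
  pop 1: indeg[0]->0; indeg[2]->3; indeg[3]->0 | ready=[0, 3] | order so far=[5, 1]
  pop 0: indeg[2]->2; indeg[4]->0 | ready=[3, 4] | order so far=[5, 1, 0]
  pop 3: indeg[2]->1 | ready=[4] | order so far=[5, 1, 0, 3]
  pop 4: indeg[2]->0 | ready=[2] | order so far=[5, 1, 0, 3, 4]
  pop 2: no out-edges | ready=[] | order so far=[5, 1, 0, 3, 4, 2]
New canonical toposort: [5, 1, 0, 3, 4, 2]
Compare positions:
  Node 0: index 2 -> 2 (same)
  Node 1: index 1 -> 1 (same)
  Node 2: index 5 -> 5 (same)
  Node 3: index 3 -> 3 (same)
  Node 4: index 4 -> 4 (same)
  Node 5: index 0 -> 0 (same)
Nodes that changed position: none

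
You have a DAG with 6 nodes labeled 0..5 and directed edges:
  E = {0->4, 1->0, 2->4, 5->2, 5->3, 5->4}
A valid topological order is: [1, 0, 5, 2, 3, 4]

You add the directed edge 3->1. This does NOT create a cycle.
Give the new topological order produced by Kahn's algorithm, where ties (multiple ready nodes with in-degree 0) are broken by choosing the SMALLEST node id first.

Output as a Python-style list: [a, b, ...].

Answer: [5, 2, 3, 1, 0, 4]

Derivation:
Old toposort: [1, 0, 5, 2, 3, 4]
Added edge: 3->1
Position of 3 (4) > position of 1 (0). Must reorder: 3 must now come before 1.
Run Kahn's algorithm (break ties by smallest node id):
  initial in-degrees: [1, 1, 1, 1, 3, 0]
  ready (indeg=0): [5]
  pop 5: indeg[2]->0; indeg[3]->0; indeg[4]->2 | ready=[2, 3] | order so far=[5]
  pop 2: indeg[4]->1 | ready=[3] | order so far=[5, 2]
  pop 3: indeg[1]->0 | ready=[1] | order so far=[5, 2, 3]
  pop 1: indeg[0]->0 | ready=[0] | order so far=[5, 2, 3, 1]
  pop 0: indeg[4]->0 | ready=[4] | order so far=[5, 2, 3, 1, 0]
  pop 4: no out-edges | ready=[] | order so far=[5, 2, 3, 1, 0, 4]
  Result: [5, 2, 3, 1, 0, 4]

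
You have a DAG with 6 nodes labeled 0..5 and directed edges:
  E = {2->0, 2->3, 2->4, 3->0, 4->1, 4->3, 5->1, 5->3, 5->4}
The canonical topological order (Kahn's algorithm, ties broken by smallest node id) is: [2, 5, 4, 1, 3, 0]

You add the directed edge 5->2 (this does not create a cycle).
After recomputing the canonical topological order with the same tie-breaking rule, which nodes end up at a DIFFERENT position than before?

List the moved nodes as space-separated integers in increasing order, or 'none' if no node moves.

Answer: 2 5

Derivation:
Old toposort: [2, 5, 4, 1, 3, 0]
Added edge 5->2
Recompute Kahn (smallest-id tiebreak):
  initial in-degrees: [2, 2, 1, 3, 2, 0]
  ready (indeg=0): [5]
  pop 5: indeg[1]->1; indeg[2]->0; indeg[3]->2; indeg[4]->1 | ready=[2] | order so far=[5]
  pop 2: indeg[0]->1; indeg[3]->1; indeg[4]->0 | ready=[4] | order so far=[5, 2]
  pop 4: indeg[1]->0; indeg[3]->0 | ready=[1, 3] | order so far=[5, 2, 4]
  pop 1: no out-edges | ready=[3] | order so far=[5, 2, 4, 1]
  pop 3: indeg[0]->0 | ready=[0] | order so far=[5, 2, 4, 1, 3]
  pop 0: no out-edges | ready=[] | order so far=[5, 2, 4, 1, 3, 0]
New canonical toposort: [5, 2, 4, 1, 3, 0]
Compare positions:
  Node 0: index 5 -> 5 (same)
  Node 1: index 3 -> 3 (same)
  Node 2: index 0 -> 1 (moved)
  Node 3: index 4 -> 4 (same)
  Node 4: index 2 -> 2 (same)
  Node 5: index 1 -> 0 (moved)
Nodes that changed position: 2 5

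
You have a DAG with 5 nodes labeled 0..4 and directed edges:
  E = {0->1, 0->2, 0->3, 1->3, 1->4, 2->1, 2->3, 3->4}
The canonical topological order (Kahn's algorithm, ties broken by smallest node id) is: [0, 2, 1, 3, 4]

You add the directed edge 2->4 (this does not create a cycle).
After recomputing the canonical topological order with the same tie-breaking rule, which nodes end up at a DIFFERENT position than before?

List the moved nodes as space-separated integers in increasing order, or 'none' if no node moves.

Old toposort: [0, 2, 1, 3, 4]
Added edge 2->4
Recompute Kahn (smallest-id tiebreak):
  initial in-degrees: [0, 2, 1, 3, 3]
  ready (indeg=0): [0]
  pop 0: indeg[1]->1; indeg[2]->0; indeg[3]->2 | ready=[2] | order so far=[0]
  pop 2: indeg[1]->0; indeg[3]->1; indeg[4]->2 | ready=[1] | order so far=[0, 2]
  pop 1: indeg[3]->0; indeg[4]->1 | ready=[3] | order so far=[0, 2, 1]
  pop 3: indeg[4]->0 | ready=[4] | order so far=[0, 2, 1, 3]
  pop 4: no out-edges | ready=[] | order so far=[0, 2, 1, 3, 4]
New canonical toposort: [0, 2, 1, 3, 4]
Compare positions:
  Node 0: index 0 -> 0 (same)
  Node 1: index 2 -> 2 (same)
  Node 2: index 1 -> 1 (same)
  Node 3: index 3 -> 3 (same)
  Node 4: index 4 -> 4 (same)
Nodes that changed position: none

Answer: none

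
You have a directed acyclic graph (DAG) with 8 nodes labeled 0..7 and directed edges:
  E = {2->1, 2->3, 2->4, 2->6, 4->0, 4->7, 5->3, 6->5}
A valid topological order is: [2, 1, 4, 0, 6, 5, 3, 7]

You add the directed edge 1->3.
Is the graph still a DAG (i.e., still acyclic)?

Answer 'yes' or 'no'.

Answer: yes

Derivation:
Given toposort: [2, 1, 4, 0, 6, 5, 3, 7]
Position of 1: index 1; position of 3: index 6
New edge 1->3: forward
Forward edge: respects the existing order. Still a DAG, same toposort still valid.
Still a DAG? yes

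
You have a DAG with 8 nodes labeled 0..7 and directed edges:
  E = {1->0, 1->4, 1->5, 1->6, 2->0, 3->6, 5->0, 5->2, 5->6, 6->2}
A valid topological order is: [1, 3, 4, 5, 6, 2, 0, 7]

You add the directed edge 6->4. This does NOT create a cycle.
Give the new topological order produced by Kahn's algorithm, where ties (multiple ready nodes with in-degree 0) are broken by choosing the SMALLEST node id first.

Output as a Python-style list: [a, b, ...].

Answer: [1, 3, 5, 6, 2, 0, 4, 7]

Derivation:
Old toposort: [1, 3, 4, 5, 6, 2, 0, 7]
Added edge: 6->4
Position of 6 (4) > position of 4 (2). Must reorder: 6 must now come before 4.
Run Kahn's algorithm (break ties by smallest node id):
  initial in-degrees: [3, 0, 2, 0, 2, 1, 3, 0]
  ready (indeg=0): [1, 3, 7]
  pop 1: indeg[0]->2; indeg[4]->1; indeg[5]->0; indeg[6]->2 | ready=[3, 5, 7] | order so far=[1]
  pop 3: indeg[6]->1 | ready=[5, 7] | order so far=[1, 3]
  pop 5: indeg[0]->1; indeg[2]->1; indeg[6]->0 | ready=[6, 7] | order so far=[1, 3, 5]
  pop 6: indeg[2]->0; indeg[4]->0 | ready=[2, 4, 7] | order so far=[1, 3, 5, 6]
  pop 2: indeg[0]->0 | ready=[0, 4, 7] | order so far=[1, 3, 5, 6, 2]
  pop 0: no out-edges | ready=[4, 7] | order so far=[1, 3, 5, 6, 2, 0]
  pop 4: no out-edges | ready=[7] | order so far=[1, 3, 5, 6, 2, 0, 4]
  pop 7: no out-edges | ready=[] | order so far=[1, 3, 5, 6, 2, 0, 4, 7]
  Result: [1, 3, 5, 6, 2, 0, 4, 7]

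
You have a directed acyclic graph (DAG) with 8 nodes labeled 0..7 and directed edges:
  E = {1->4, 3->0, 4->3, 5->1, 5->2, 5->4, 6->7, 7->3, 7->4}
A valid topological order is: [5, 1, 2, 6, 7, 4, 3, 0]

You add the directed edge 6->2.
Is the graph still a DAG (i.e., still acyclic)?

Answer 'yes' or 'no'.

Answer: yes

Derivation:
Given toposort: [5, 1, 2, 6, 7, 4, 3, 0]
Position of 6: index 3; position of 2: index 2
New edge 6->2: backward (u after v in old order)
Backward edge: old toposort is now invalid. Check if this creates a cycle.
Does 2 already reach 6? Reachable from 2: [2]. NO -> still a DAG (reorder needed).
Still a DAG? yes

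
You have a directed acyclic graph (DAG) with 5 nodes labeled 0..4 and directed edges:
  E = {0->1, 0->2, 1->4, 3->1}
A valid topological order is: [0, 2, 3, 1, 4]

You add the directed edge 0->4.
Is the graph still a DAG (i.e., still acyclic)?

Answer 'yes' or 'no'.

Given toposort: [0, 2, 3, 1, 4]
Position of 0: index 0; position of 4: index 4
New edge 0->4: forward
Forward edge: respects the existing order. Still a DAG, same toposort still valid.
Still a DAG? yes

Answer: yes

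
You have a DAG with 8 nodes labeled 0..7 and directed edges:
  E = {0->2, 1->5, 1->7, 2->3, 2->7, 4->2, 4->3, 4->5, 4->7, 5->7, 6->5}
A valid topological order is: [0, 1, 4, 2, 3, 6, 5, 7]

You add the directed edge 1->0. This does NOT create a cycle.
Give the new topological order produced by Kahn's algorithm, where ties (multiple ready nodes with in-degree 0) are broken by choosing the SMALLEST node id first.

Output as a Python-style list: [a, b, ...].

Answer: [1, 0, 4, 2, 3, 6, 5, 7]

Derivation:
Old toposort: [0, 1, 4, 2, 3, 6, 5, 7]
Added edge: 1->0
Position of 1 (1) > position of 0 (0). Must reorder: 1 must now come before 0.
Run Kahn's algorithm (break ties by smallest node id):
  initial in-degrees: [1, 0, 2, 2, 0, 3, 0, 4]
  ready (indeg=0): [1, 4, 6]
  pop 1: indeg[0]->0; indeg[5]->2; indeg[7]->3 | ready=[0, 4, 6] | order so far=[1]
  pop 0: indeg[2]->1 | ready=[4, 6] | order so far=[1, 0]
  pop 4: indeg[2]->0; indeg[3]->1; indeg[5]->1; indeg[7]->2 | ready=[2, 6] | order so far=[1, 0, 4]
  pop 2: indeg[3]->0; indeg[7]->1 | ready=[3, 6] | order so far=[1, 0, 4, 2]
  pop 3: no out-edges | ready=[6] | order so far=[1, 0, 4, 2, 3]
  pop 6: indeg[5]->0 | ready=[5] | order so far=[1, 0, 4, 2, 3, 6]
  pop 5: indeg[7]->0 | ready=[7] | order so far=[1, 0, 4, 2, 3, 6, 5]
  pop 7: no out-edges | ready=[] | order so far=[1, 0, 4, 2, 3, 6, 5, 7]
  Result: [1, 0, 4, 2, 3, 6, 5, 7]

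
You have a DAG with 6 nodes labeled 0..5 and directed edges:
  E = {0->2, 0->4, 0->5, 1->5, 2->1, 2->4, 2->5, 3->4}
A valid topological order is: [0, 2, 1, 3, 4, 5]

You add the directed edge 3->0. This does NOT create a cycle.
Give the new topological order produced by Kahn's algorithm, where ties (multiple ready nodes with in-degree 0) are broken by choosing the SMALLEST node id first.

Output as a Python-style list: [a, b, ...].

Old toposort: [0, 2, 1, 3, 4, 5]
Added edge: 3->0
Position of 3 (3) > position of 0 (0). Must reorder: 3 must now come before 0.
Run Kahn's algorithm (break ties by smallest node id):
  initial in-degrees: [1, 1, 1, 0, 3, 3]
  ready (indeg=0): [3]
  pop 3: indeg[0]->0; indeg[4]->2 | ready=[0] | order so far=[3]
  pop 0: indeg[2]->0; indeg[4]->1; indeg[5]->2 | ready=[2] | order so far=[3, 0]
  pop 2: indeg[1]->0; indeg[4]->0; indeg[5]->1 | ready=[1, 4] | order so far=[3, 0, 2]
  pop 1: indeg[5]->0 | ready=[4, 5] | order so far=[3, 0, 2, 1]
  pop 4: no out-edges | ready=[5] | order so far=[3, 0, 2, 1, 4]
  pop 5: no out-edges | ready=[] | order so far=[3, 0, 2, 1, 4, 5]
  Result: [3, 0, 2, 1, 4, 5]

Answer: [3, 0, 2, 1, 4, 5]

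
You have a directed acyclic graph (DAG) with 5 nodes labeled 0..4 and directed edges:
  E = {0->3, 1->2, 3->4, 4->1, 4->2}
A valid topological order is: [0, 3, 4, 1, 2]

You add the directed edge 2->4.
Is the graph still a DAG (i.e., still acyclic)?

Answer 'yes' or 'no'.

Given toposort: [0, 3, 4, 1, 2]
Position of 2: index 4; position of 4: index 2
New edge 2->4: backward (u after v in old order)
Backward edge: old toposort is now invalid. Check if this creates a cycle.
Does 4 already reach 2? Reachable from 4: [1, 2, 4]. YES -> cycle!
Still a DAG? no

Answer: no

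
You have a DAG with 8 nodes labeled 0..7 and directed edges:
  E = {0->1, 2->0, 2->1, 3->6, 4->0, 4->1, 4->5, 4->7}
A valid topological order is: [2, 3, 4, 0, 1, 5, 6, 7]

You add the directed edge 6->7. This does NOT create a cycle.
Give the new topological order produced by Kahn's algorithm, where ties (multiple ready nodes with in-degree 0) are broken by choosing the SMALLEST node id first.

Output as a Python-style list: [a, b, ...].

Answer: [2, 3, 4, 0, 1, 5, 6, 7]

Derivation:
Old toposort: [2, 3, 4, 0, 1, 5, 6, 7]
Added edge: 6->7
Position of 6 (6) < position of 7 (7). Old order still valid.
Run Kahn's algorithm (break ties by smallest node id):
  initial in-degrees: [2, 3, 0, 0, 0, 1, 1, 2]
  ready (indeg=0): [2, 3, 4]
  pop 2: indeg[0]->1; indeg[1]->2 | ready=[3, 4] | order so far=[2]
  pop 3: indeg[6]->0 | ready=[4, 6] | order so far=[2, 3]
  pop 4: indeg[0]->0; indeg[1]->1; indeg[5]->0; indeg[7]->1 | ready=[0, 5, 6] | order so far=[2, 3, 4]
  pop 0: indeg[1]->0 | ready=[1, 5, 6] | order so far=[2, 3, 4, 0]
  pop 1: no out-edges | ready=[5, 6] | order so far=[2, 3, 4, 0, 1]
  pop 5: no out-edges | ready=[6] | order so far=[2, 3, 4, 0, 1, 5]
  pop 6: indeg[7]->0 | ready=[7] | order so far=[2, 3, 4, 0, 1, 5, 6]
  pop 7: no out-edges | ready=[] | order so far=[2, 3, 4, 0, 1, 5, 6, 7]
  Result: [2, 3, 4, 0, 1, 5, 6, 7]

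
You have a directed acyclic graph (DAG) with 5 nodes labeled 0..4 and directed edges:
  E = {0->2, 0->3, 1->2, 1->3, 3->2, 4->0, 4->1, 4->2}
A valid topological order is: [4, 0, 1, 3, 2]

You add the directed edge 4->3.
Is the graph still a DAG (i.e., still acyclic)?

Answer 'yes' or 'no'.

Given toposort: [4, 0, 1, 3, 2]
Position of 4: index 0; position of 3: index 3
New edge 4->3: forward
Forward edge: respects the existing order. Still a DAG, same toposort still valid.
Still a DAG? yes

Answer: yes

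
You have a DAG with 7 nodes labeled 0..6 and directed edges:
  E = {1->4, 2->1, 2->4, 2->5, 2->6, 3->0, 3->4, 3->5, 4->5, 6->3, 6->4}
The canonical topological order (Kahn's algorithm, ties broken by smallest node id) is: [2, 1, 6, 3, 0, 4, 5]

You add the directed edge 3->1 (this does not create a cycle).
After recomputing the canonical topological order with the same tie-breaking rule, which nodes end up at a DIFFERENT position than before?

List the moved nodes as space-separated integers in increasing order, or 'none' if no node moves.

Answer: 0 1 3 6

Derivation:
Old toposort: [2, 1, 6, 3, 0, 4, 5]
Added edge 3->1
Recompute Kahn (smallest-id tiebreak):
  initial in-degrees: [1, 2, 0, 1, 4, 3, 1]
  ready (indeg=0): [2]
  pop 2: indeg[1]->1; indeg[4]->3; indeg[5]->2; indeg[6]->0 | ready=[6] | order so far=[2]
  pop 6: indeg[3]->0; indeg[4]->2 | ready=[3] | order so far=[2, 6]
  pop 3: indeg[0]->0; indeg[1]->0; indeg[4]->1; indeg[5]->1 | ready=[0, 1] | order so far=[2, 6, 3]
  pop 0: no out-edges | ready=[1] | order so far=[2, 6, 3, 0]
  pop 1: indeg[4]->0 | ready=[4] | order so far=[2, 6, 3, 0, 1]
  pop 4: indeg[5]->0 | ready=[5] | order so far=[2, 6, 3, 0, 1, 4]
  pop 5: no out-edges | ready=[] | order so far=[2, 6, 3, 0, 1, 4, 5]
New canonical toposort: [2, 6, 3, 0, 1, 4, 5]
Compare positions:
  Node 0: index 4 -> 3 (moved)
  Node 1: index 1 -> 4 (moved)
  Node 2: index 0 -> 0 (same)
  Node 3: index 3 -> 2 (moved)
  Node 4: index 5 -> 5 (same)
  Node 5: index 6 -> 6 (same)
  Node 6: index 2 -> 1 (moved)
Nodes that changed position: 0 1 3 6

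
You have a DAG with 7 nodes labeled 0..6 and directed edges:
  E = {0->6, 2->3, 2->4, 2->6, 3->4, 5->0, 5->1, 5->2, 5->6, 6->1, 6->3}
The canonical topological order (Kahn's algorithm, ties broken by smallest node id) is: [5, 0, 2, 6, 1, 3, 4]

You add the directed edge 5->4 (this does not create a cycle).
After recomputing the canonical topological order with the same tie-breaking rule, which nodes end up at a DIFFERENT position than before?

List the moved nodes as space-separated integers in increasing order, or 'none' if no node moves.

Answer: none

Derivation:
Old toposort: [5, 0, 2, 6, 1, 3, 4]
Added edge 5->4
Recompute Kahn (smallest-id tiebreak):
  initial in-degrees: [1, 2, 1, 2, 3, 0, 3]
  ready (indeg=0): [5]
  pop 5: indeg[0]->0; indeg[1]->1; indeg[2]->0; indeg[4]->2; indeg[6]->2 | ready=[0, 2] | order so far=[5]
  pop 0: indeg[6]->1 | ready=[2] | order so far=[5, 0]
  pop 2: indeg[3]->1; indeg[4]->1; indeg[6]->0 | ready=[6] | order so far=[5, 0, 2]
  pop 6: indeg[1]->0; indeg[3]->0 | ready=[1, 3] | order so far=[5, 0, 2, 6]
  pop 1: no out-edges | ready=[3] | order so far=[5, 0, 2, 6, 1]
  pop 3: indeg[4]->0 | ready=[4] | order so far=[5, 0, 2, 6, 1, 3]
  pop 4: no out-edges | ready=[] | order so far=[5, 0, 2, 6, 1, 3, 4]
New canonical toposort: [5, 0, 2, 6, 1, 3, 4]
Compare positions:
  Node 0: index 1 -> 1 (same)
  Node 1: index 4 -> 4 (same)
  Node 2: index 2 -> 2 (same)
  Node 3: index 5 -> 5 (same)
  Node 4: index 6 -> 6 (same)
  Node 5: index 0 -> 0 (same)
  Node 6: index 3 -> 3 (same)
Nodes that changed position: none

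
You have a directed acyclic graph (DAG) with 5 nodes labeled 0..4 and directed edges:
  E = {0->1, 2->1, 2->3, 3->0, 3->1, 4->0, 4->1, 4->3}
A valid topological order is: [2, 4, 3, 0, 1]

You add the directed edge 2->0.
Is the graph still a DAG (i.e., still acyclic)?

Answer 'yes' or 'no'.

Answer: yes

Derivation:
Given toposort: [2, 4, 3, 0, 1]
Position of 2: index 0; position of 0: index 3
New edge 2->0: forward
Forward edge: respects the existing order. Still a DAG, same toposort still valid.
Still a DAG? yes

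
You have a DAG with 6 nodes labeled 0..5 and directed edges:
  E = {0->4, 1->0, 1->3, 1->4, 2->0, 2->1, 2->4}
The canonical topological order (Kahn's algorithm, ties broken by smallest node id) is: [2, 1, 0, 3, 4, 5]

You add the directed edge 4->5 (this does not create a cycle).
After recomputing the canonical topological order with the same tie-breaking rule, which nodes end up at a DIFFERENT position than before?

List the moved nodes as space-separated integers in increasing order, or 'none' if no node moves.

Old toposort: [2, 1, 0, 3, 4, 5]
Added edge 4->5
Recompute Kahn (smallest-id tiebreak):
  initial in-degrees: [2, 1, 0, 1, 3, 1]
  ready (indeg=0): [2]
  pop 2: indeg[0]->1; indeg[1]->0; indeg[4]->2 | ready=[1] | order so far=[2]
  pop 1: indeg[0]->0; indeg[3]->0; indeg[4]->1 | ready=[0, 3] | order so far=[2, 1]
  pop 0: indeg[4]->0 | ready=[3, 4] | order so far=[2, 1, 0]
  pop 3: no out-edges | ready=[4] | order so far=[2, 1, 0, 3]
  pop 4: indeg[5]->0 | ready=[5] | order so far=[2, 1, 0, 3, 4]
  pop 5: no out-edges | ready=[] | order so far=[2, 1, 0, 3, 4, 5]
New canonical toposort: [2, 1, 0, 3, 4, 5]
Compare positions:
  Node 0: index 2 -> 2 (same)
  Node 1: index 1 -> 1 (same)
  Node 2: index 0 -> 0 (same)
  Node 3: index 3 -> 3 (same)
  Node 4: index 4 -> 4 (same)
  Node 5: index 5 -> 5 (same)
Nodes that changed position: none

Answer: none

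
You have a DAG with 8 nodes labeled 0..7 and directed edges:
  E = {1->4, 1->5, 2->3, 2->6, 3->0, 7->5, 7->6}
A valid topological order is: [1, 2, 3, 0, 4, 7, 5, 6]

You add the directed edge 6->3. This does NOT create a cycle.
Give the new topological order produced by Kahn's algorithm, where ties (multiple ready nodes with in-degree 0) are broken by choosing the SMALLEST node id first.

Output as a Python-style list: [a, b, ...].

Answer: [1, 2, 4, 7, 5, 6, 3, 0]

Derivation:
Old toposort: [1, 2, 3, 0, 4, 7, 5, 6]
Added edge: 6->3
Position of 6 (7) > position of 3 (2). Must reorder: 6 must now come before 3.
Run Kahn's algorithm (break ties by smallest node id):
  initial in-degrees: [1, 0, 0, 2, 1, 2, 2, 0]
  ready (indeg=0): [1, 2, 7]
  pop 1: indeg[4]->0; indeg[5]->1 | ready=[2, 4, 7] | order so far=[1]
  pop 2: indeg[3]->1; indeg[6]->1 | ready=[4, 7] | order so far=[1, 2]
  pop 4: no out-edges | ready=[7] | order so far=[1, 2, 4]
  pop 7: indeg[5]->0; indeg[6]->0 | ready=[5, 6] | order so far=[1, 2, 4, 7]
  pop 5: no out-edges | ready=[6] | order so far=[1, 2, 4, 7, 5]
  pop 6: indeg[3]->0 | ready=[3] | order so far=[1, 2, 4, 7, 5, 6]
  pop 3: indeg[0]->0 | ready=[0] | order so far=[1, 2, 4, 7, 5, 6, 3]
  pop 0: no out-edges | ready=[] | order so far=[1, 2, 4, 7, 5, 6, 3, 0]
  Result: [1, 2, 4, 7, 5, 6, 3, 0]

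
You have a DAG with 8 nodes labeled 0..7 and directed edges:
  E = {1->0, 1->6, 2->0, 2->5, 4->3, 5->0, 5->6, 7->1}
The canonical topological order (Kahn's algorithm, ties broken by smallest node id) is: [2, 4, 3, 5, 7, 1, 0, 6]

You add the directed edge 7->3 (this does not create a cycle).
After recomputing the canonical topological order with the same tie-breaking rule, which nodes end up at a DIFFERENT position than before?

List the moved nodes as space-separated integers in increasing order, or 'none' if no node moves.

Old toposort: [2, 4, 3, 5, 7, 1, 0, 6]
Added edge 7->3
Recompute Kahn (smallest-id tiebreak):
  initial in-degrees: [3, 1, 0, 2, 0, 1, 2, 0]
  ready (indeg=0): [2, 4, 7]
  pop 2: indeg[0]->2; indeg[5]->0 | ready=[4, 5, 7] | order so far=[2]
  pop 4: indeg[3]->1 | ready=[5, 7] | order so far=[2, 4]
  pop 5: indeg[0]->1; indeg[6]->1 | ready=[7] | order so far=[2, 4, 5]
  pop 7: indeg[1]->0; indeg[3]->0 | ready=[1, 3] | order so far=[2, 4, 5, 7]
  pop 1: indeg[0]->0; indeg[6]->0 | ready=[0, 3, 6] | order so far=[2, 4, 5, 7, 1]
  pop 0: no out-edges | ready=[3, 6] | order so far=[2, 4, 5, 7, 1, 0]
  pop 3: no out-edges | ready=[6] | order so far=[2, 4, 5, 7, 1, 0, 3]
  pop 6: no out-edges | ready=[] | order so far=[2, 4, 5, 7, 1, 0, 3, 6]
New canonical toposort: [2, 4, 5, 7, 1, 0, 3, 6]
Compare positions:
  Node 0: index 6 -> 5 (moved)
  Node 1: index 5 -> 4 (moved)
  Node 2: index 0 -> 0 (same)
  Node 3: index 2 -> 6 (moved)
  Node 4: index 1 -> 1 (same)
  Node 5: index 3 -> 2 (moved)
  Node 6: index 7 -> 7 (same)
  Node 7: index 4 -> 3 (moved)
Nodes that changed position: 0 1 3 5 7

Answer: 0 1 3 5 7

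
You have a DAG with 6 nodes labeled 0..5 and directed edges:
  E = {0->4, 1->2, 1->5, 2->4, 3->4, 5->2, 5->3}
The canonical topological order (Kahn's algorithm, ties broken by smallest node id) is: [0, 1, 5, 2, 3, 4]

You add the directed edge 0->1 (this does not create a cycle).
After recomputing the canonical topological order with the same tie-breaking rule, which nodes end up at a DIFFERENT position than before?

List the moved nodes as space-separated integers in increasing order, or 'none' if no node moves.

Old toposort: [0, 1, 5, 2, 3, 4]
Added edge 0->1
Recompute Kahn (smallest-id tiebreak):
  initial in-degrees: [0, 1, 2, 1, 3, 1]
  ready (indeg=0): [0]
  pop 0: indeg[1]->0; indeg[4]->2 | ready=[1] | order so far=[0]
  pop 1: indeg[2]->1; indeg[5]->0 | ready=[5] | order so far=[0, 1]
  pop 5: indeg[2]->0; indeg[3]->0 | ready=[2, 3] | order so far=[0, 1, 5]
  pop 2: indeg[4]->1 | ready=[3] | order so far=[0, 1, 5, 2]
  pop 3: indeg[4]->0 | ready=[4] | order so far=[0, 1, 5, 2, 3]
  pop 4: no out-edges | ready=[] | order so far=[0, 1, 5, 2, 3, 4]
New canonical toposort: [0, 1, 5, 2, 3, 4]
Compare positions:
  Node 0: index 0 -> 0 (same)
  Node 1: index 1 -> 1 (same)
  Node 2: index 3 -> 3 (same)
  Node 3: index 4 -> 4 (same)
  Node 4: index 5 -> 5 (same)
  Node 5: index 2 -> 2 (same)
Nodes that changed position: none

Answer: none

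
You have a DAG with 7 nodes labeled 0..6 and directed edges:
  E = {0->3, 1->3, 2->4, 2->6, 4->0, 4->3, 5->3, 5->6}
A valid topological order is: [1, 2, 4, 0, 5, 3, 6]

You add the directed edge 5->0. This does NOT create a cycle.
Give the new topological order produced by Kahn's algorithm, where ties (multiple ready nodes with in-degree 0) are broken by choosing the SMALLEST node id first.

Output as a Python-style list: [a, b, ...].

Old toposort: [1, 2, 4, 0, 5, 3, 6]
Added edge: 5->0
Position of 5 (4) > position of 0 (3). Must reorder: 5 must now come before 0.
Run Kahn's algorithm (break ties by smallest node id):
  initial in-degrees: [2, 0, 0, 4, 1, 0, 2]
  ready (indeg=0): [1, 2, 5]
  pop 1: indeg[3]->3 | ready=[2, 5] | order so far=[1]
  pop 2: indeg[4]->0; indeg[6]->1 | ready=[4, 5] | order so far=[1, 2]
  pop 4: indeg[0]->1; indeg[3]->2 | ready=[5] | order so far=[1, 2, 4]
  pop 5: indeg[0]->0; indeg[3]->1; indeg[6]->0 | ready=[0, 6] | order so far=[1, 2, 4, 5]
  pop 0: indeg[3]->0 | ready=[3, 6] | order so far=[1, 2, 4, 5, 0]
  pop 3: no out-edges | ready=[6] | order so far=[1, 2, 4, 5, 0, 3]
  pop 6: no out-edges | ready=[] | order so far=[1, 2, 4, 5, 0, 3, 6]
  Result: [1, 2, 4, 5, 0, 3, 6]

Answer: [1, 2, 4, 5, 0, 3, 6]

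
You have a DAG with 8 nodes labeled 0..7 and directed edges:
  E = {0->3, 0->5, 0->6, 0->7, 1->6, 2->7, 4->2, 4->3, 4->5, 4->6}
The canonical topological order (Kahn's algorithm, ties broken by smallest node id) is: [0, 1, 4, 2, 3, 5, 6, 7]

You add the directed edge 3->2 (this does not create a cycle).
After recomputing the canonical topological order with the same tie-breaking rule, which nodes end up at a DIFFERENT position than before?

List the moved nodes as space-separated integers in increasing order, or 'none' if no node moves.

Old toposort: [0, 1, 4, 2, 3, 5, 6, 7]
Added edge 3->2
Recompute Kahn (smallest-id tiebreak):
  initial in-degrees: [0, 0, 2, 2, 0, 2, 3, 2]
  ready (indeg=0): [0, 1, 4]
  pop 0: indeg[3]->1; indeg[5]->1; indeg[6]->2; indeg[7]->1 | ready=[1, 4] | order so far=[0]
  pop 1: indeg[6]->1 | ready=[4] | order so far=[0, 1]
  pop 4: indeg[2]->1; indeg[3]->0; indeg[5]->0; indeg[6]->0 | ready=[3, 5, 6] | order so far=[0, 1, 4]
  pop 3: indeg[2]->0 | ready=[2, 5, 6] | order so far=[0, 1, 4, 3]
  pop 2: indeg[7]->0 | ready=[5, 6, 7] | order so far=[0, 1, 4, 3, 2]
  pop 5: no out-edges | ready=[6, 7] | order so far=[0, 1, 4, 3, 2, 5]
  pop 6: no out-edges | ready=[7] | order so far=[0, 1, 4, 3, 2, 5, 6]
  pop 7: no out-edges | ready=[] | order so far=[0, 1, 4, 3, 2, 5, 6, 7]
New canonical toposort: [0, 1, 4, 3, 2, 5, 6, 7]
Compare positions:
  Node 0: index 0 -> 0 (same)
  Node 1: index 1 -> 1 (same)
  Node 2: index 3 -> 4 (moved)
  Node 3: index 4 -> 3 (moved)
  Node 4: index 2 -> 2 (same)
  Node 5: index 5 -> 5 (same)
  Node 6: index 6 -> 6 (same)
  Node 7: index 7 -> 7 (same)
Nodes that changed position: 2 3

Answer: 2 3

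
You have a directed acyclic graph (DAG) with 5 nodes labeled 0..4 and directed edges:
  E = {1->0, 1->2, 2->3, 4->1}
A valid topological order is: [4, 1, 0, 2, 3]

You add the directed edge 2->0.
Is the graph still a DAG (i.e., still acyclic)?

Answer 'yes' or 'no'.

Given toposort: [4, 1, 0, 2, 3]
Position of 2: index 3; position of 0: index 2
New edge 2->0: backward (u after v in old order)
Backward edge: old toposort is now invalid. Check if this creates a cycle.
Does 0 already reach 2? Reachable from 0: [0]. NO -> still a DAG (reorder needed).
Still a DAG? yes

Answer: yes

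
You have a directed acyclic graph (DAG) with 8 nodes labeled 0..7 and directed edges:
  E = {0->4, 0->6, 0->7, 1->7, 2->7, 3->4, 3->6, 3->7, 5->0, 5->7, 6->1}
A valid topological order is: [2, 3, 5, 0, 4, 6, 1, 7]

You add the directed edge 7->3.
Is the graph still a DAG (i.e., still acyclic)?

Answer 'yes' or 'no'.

Answer: no

Derivation:
Given toposort: [2, 3, 5, 0, 4, 6, 1, 7]
Position of 7: index 7; position of 3: index 1
New edge 7->3: backward (u after v in old order)
Backward edge: old toposort is now invalid. Check if this creates a cycle.
Does 3 already reach 7? Reachable from 3: [1, 3, 4, 6, 7]. YES -> cycle!
Still a DAG? no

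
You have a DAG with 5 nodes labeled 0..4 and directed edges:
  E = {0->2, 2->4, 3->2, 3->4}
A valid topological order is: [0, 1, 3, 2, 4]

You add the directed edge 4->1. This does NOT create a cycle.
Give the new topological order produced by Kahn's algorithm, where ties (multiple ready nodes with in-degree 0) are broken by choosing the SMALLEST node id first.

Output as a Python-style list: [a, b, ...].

Old toposort: [0, 1, 3, 2, 4]
Added edge: 4->1
Position of 4 (4) > position of 1 (1). Must reorder: 4 must now come before 1.
Run Kahn's algorithm (break ties by smallest node id):
  initial in-degrees: [0, 1, 2, 0, 2]
  ready (indeg=0): [0, 3]
  pop 0: indeg[2]->1 | ready=[3] | order so far=[0]
  pop 3: indeg[2]->0; indeg[4]->1 | ready=[2] | order so far=[0, 3]
  pop 2: indeg[4]->0 | ready=[4] | order so far=[0, 3, 2]
  pop 4: indeg[1]->0 | ready=[1] | order so far=[0, 3, 2, 4]
  pop 1: no out-edges | ready=[] | order so far=[0, 3, 2, 4, 1]
  Result: [0, 3, 2, 4, 1]

Answer: [0, 3, 2, 4, 1]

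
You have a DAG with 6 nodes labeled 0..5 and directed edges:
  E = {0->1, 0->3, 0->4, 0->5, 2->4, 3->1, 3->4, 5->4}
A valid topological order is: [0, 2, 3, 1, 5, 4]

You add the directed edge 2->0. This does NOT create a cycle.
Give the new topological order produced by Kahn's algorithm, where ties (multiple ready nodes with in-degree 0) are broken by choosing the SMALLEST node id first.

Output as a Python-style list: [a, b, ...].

Answer: [2, 0, 3, 1, 5, 4]

Derivation:
Old toposort: [0, 2, 3, 1, 5, 4]
Added edge: 2->0
Position of 2 (1) > position of 0 (0). Must reorder: 2 must now come before 0.
Run Kahn's algorithm (break ties by smallest node id):
  initial in-degrees: [1, 2, 0, 1, 4, 1]
  ready (indeg=0): [2]
  pop 2: indeg[0]->0; indeg[4]->3 | ready=[0] | order so far=[2]
  pop 0: indeg[1]->1; indeg[3]->0; indeg[4]->2; indeg[5]->0 | ready=[3, 5] | order so far=[2, 0]
  pop 3: indeg[1]->0; indeg[4]->1 | ready=[1, 5] | order so far=[2, 0, 3]
  pop 1: no out-edges | ready=[5] | order so far=[2, 0, 3, 1]
  pop 5: indeg[4]->0 | ready=[4] | order so far=[2, 0, 3, 1, 5]
  pop 4: no out-edges | ready=[] | order so far=[2, 0, 3, 1, 5, 4]
  Result: [2, 0, 3, 1, 5, 4]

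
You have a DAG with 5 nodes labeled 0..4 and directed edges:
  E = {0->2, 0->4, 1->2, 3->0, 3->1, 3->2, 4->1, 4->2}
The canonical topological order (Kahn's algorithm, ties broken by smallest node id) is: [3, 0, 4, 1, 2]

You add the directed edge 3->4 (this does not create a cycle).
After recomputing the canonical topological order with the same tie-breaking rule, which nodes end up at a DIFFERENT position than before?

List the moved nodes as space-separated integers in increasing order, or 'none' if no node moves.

Answer: none

Derivation:
Old toposort: [3, 0, 4, 1, 2]
Added edge 3->4
Recompute Kahn (smallest-id tiebreak):
  initial in-degrees: [1, 2, 4, 0, 2]
  ready (indeg=0): [3]
  pop 3: indeg[0]->0; indeg[1]->1; indeg[2]->3; indeg[4]->1 | ready=[0] | order so far=[3]
  pop 0: indeg[2]->2; indeg[4]->0 | ready=[4] | order so far=[3, 0]
  pop 4: indeg[1]->0; indeg[2]->1 | ready=[1] | order so far=[3, 0, 4]
  pop 1: indeg[2]->0 | ready=[2] | order so far=[3, 0, 4, 1]
  pop 2: no out-edges | ready=[] | order so far=[3, 0, 4, 1, 2]
New canonical toposort: [3, 0, 4, 1, 2]
Compare positions:
  Node 0: index 1 -> 1 (same)
  Node 1: index 3 -> 3 (same)
  Node 2: index 4 -> 4 (same)
  Node 3: index 0 -> 0 (same)
  Node 4: index 2 -> 2 (same)
Nodes that changed position: none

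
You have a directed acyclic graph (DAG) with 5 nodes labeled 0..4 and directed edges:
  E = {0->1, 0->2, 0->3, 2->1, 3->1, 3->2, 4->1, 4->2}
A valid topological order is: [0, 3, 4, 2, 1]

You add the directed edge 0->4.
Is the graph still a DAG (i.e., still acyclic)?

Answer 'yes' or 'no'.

Answer: yes

Derivation:
Given toposort: [0, 3, 4, 2, 1]
Position of 0: index 0; position of 4: index 2
New edge 0->4: forward
Forward edge: respects the existing order. Still a DAG, same toposort still valid.
Still a DAG? yes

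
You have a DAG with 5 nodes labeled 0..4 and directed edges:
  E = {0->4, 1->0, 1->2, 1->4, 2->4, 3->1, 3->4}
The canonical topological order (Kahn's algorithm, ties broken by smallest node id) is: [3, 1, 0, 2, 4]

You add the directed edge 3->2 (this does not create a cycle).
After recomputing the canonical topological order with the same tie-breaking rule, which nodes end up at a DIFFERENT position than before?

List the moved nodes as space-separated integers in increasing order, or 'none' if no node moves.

Answer: none

Derivation:
Old toposort: [3, 1, 0, 2, 4]
Added edge 3->2
Recompute Kahn (smallest-id tiebreak):
  initial in-degrees: [1, 1, 2, 0, 4]
  ready (indeg=0): [3]
  pop 3: indeg[1]->0; indeg[2]->1; indeg[4]->3 | ready=[1] | order so far=[3]
  pop 1: indeg[0]->0; indeg[2]->0; indeg[4]->2 | ready=[0, 2] | order so far=[3, 1]
  pop 0: indeg[4]->1 | ready=[2] | order so far=[3, 1, 0]
  pop 2: indeg[4]->0 | ready=[4] | order so far=[3, 1, 0, 2]
  pop 4: no out-edges | ready=[] | order so far=[3, 1, 0, 2, 4]
New canonical toposort: [3, 1, 0, 2, 4]
Compare positions:
  Node 0: index 2 -> 2 (same)
  Node 1: index 1 -> 1 (same)
  Node 2: index 3 -> 3 (same)
  Node 3: index 0 -> 0 (same)
  Node 4: index 4 -> 4 (same)
Nodes that changed position: none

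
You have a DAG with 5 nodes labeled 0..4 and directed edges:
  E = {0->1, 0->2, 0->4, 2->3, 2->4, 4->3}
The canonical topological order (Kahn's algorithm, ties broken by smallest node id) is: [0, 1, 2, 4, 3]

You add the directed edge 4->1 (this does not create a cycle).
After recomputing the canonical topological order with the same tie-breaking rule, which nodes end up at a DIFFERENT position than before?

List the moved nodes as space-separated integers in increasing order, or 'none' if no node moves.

Answer: 1 2 4

Derivation:
Old toposort: [0, 1, 2, 4, 3]
Added edge 4->1
Recompute Kahn (smallest-id tiebreak):
  initial in-degrees: [0, 2, 1, 2, 2]
  ready (indeg=0): [0]
  pop 0: indeg[1]->1; indeg[2]->0; indeg[4]->1 | ready=[2] | order so far=[0]
  pop 2: indeg[3]->1; indeg[4]->0 | ready=[4] | order so far=[0, 2]
  pop 4: indeg[1]->0; indeg[3]->0 | ready=[1, 3] | order so far=[0, 2, 4]
  pop 1: no out-edges | ready=[3] | order so far=[0, 2, 4, 1]
  pop 3: no out-edges | ready=[] | order so far=[0, 2, 4, 1, 3]
New canonical toposort: [0, 2, 4, 1, 3]
Compare positions:
  Node 0: index 0 -> 0 (same)
  Node 1: index 1 -> 3 (moved)
  Node 2: index 2 -> 1 (moved)
  Node 3: index 4 -> 4 (same)
  Node 4: index 3 -> 2 (moved)
Nodes that changed position: 1 2 4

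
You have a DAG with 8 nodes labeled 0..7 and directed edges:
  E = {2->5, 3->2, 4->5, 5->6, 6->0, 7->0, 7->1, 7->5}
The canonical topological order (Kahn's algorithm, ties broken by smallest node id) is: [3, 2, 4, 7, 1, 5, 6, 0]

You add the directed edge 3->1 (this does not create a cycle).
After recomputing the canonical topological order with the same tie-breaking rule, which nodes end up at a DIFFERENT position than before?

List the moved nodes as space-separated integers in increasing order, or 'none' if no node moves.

Old toposort: [3, 2, 4, 7, 1, 5, 6, 0]
Added edge 3->1
Recompute Kahn (smallest-id tiebreak):
  initial in-degrees: [2, 2, 1, 0, 0, 3, 1, 0]
  ready (indeg=0): [3, 4, 7]
  pop 3: indeg[1]->1; indeg[2]->0 | ready=[2, 4, 7] | order so far=[3]
  pop 2: indeg[5]->2 | ready=[4, 7] | order so far=[3, 2]
  pop 4: indeg[5]->1 | ready=[7] | order so far=[3, 2, 4]
  pop 7: indeg[0]->1; indeg[1]->0; indeg[5]->0 | ready=[1, 5] | order so far=[3, 2, 4, 7]
  pop 1: no out-edges | ready=[5] | order so far=[3, 2, 4, 7, 1]
  pop 5: indeg[6]->0 | ready=[6] | order so far=[3, 2, 4, 7, 1, 5]
  pop 6: indeg[0]->0 | ready=[0] | order so far=[3, 2, 4, 7, 1, 5, 6]
  pop 0: no out-edges | ready=[] | order so far=[3, 2, 4, 7, 1, 5, 6, 0]
New canonical toposort: [3, 2, 4, 7, 1, 5, 6, 0]
Compare positions:
  Node 0: index 7 -> 7 (same)
  Node 1: index 4 -> 4 (same)
  Node 2: index 1 -> 1 (same)
  Node 3: index 0 -> 0 (same)
  Node 4: index 2 -> 2 (same)
  Node 5: index 5 -> 5 (same)
  Node 6: index 6 -> 6 (same)
  Node 7: index 3 -> 3 (same)
Nodes that changed position: none

Answer: none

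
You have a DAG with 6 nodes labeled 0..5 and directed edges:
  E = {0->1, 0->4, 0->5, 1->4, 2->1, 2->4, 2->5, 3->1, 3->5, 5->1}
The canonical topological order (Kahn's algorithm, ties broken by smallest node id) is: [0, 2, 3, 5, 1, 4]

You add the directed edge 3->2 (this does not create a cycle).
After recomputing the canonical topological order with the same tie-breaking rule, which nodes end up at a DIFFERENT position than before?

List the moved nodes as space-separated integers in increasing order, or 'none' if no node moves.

Answer: 2 3

Derivation:
Old toposort: [0, 2, 3, 5, 1, 4]
Added edge 3->2
Recompute Kahn (smallest-id tiebreak):
  initial in-degrees: [0, 4, 1, 0, 3, 3]
  ready (indeg=0): [0, 3]
  pop 0: indeg[1]->3; indeg[4]->2; indeg[5]->2 | ready=[3] | order so far=[0]
  pop 3: indeg[1]->2; indeg[2]->0; indeg[5]->1 | ready=[2] | order so far=[0, 3]
  pop 2: indeg[1]->1; indeg[4]->1; indeg[5]->0 | ready=[5] | order so far=[0, 3, 2]
  pop 5: indeg[1]->0 | ready=[1] | order so far=[0, 3, 2, 5]
  pop 1: indeg[4]->0 | ready=[4] | order so far=[0, 3, 2, 5, 1]
  pop 4: no out-edges | ready=[] | order so far=[0, 3, 2, 5, 1, 4]
New canonical toposort: [0, 3, 2, 5, 1, 4]
Compare positions:
  Node 0: index 0 -> 0 (same)
  Node 1: index 4 -> 4 (same)
  Node 2: index 1 -> 2 (moved)
  Node 3: index 2 -> 1 (moved)
  Node 4: index 5 -> 5 (same)
  Node 5: index 3 -> 3 (same)
Nodes that changed position: 2 3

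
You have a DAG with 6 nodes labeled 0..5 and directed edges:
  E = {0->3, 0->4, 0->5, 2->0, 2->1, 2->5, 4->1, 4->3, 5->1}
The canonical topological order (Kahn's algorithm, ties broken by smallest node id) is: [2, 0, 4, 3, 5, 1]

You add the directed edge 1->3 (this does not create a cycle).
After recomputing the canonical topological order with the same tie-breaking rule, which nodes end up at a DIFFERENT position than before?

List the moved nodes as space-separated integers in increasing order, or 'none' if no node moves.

Answer: 1 3 5

Derivation:
Old toposort: [2, 0, 4, 3, 5, 1]
Added edge 1->3
Recompute Kahn (smallest-id tiebreak):
  initial in-degrees: [1, 3, 0, 3, 1, 2]
  ready (indeg=0): [2]
  pop 2: indeg[0]->0; indeg[1]->2; indeg[5]->1 | ready=[0] | order so far=[2]
  pop 0: indeg[3]->2; indeg[4]->0; indeg[5]->0 | ready=[4, 5] | order so far=[2, 0]
  pop 4: indeg[1]->1; indeg[3]->1 | ready=[5] | order so far=[2, 0, 4]
  pop 5: indeg[1]->0 | ready=[1] | order so far=[2, 0, 4, 5]
  pop 1: indeg[3]->0 | ready=[3] | order so far=[2, 0, 4, 5, 1]
  pop 3: no out-edges | ready=[] | order so far=[2, 0, 4, 5, 1, 3]
New canonical toposort: [2, 0, 4, 5, 1, 3]
Compare positions:
  Node 0: index 1 -> 1 (same)
  Node 1: index 5 -> 4 (moved)
  Node 2: index 0 -> 0 (same)
  Node 3: index 3 -> 5 (moved)
  Node 4: index 2 -> 2 (same)
  Node 5: index 4 -> 3 (moved)
Nodes that changed position: 1 3 5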